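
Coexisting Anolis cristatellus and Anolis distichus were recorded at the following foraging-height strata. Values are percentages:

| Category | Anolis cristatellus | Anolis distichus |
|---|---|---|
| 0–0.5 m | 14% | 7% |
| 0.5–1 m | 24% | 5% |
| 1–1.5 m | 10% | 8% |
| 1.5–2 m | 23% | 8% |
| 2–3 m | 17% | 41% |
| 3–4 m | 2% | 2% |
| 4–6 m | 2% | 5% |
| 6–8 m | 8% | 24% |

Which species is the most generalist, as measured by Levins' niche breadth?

Anolis cristatellus

Convert percentages to proportions (divide by 100).
Σp_crisᵢ² = 0.14² + 0.24² + 0.10² + 0.23² + 0.17² + 0.02² + 0.02² + 0.08² = 0.0196 + 0.0576 + 0.0100 + 0.0529 + 0.0289 + 0.0004 + 0.0004 + 0.0064 = 0.1762
B_cris = 1 / 0.1762 = 5.6754
Σp_distᵢ² = 0.07² + 0.05² + 0.08² + 0.08² + 0.41² + 0.02² + 0.05² + 0.24² = 0.0049 + 0.0025 + 0.0064 + 0.0064 + 0.1681 + 0.0004 + 0.0025 + 0.0576 = 0.2488
B_dist = 1 / 0.2488 = 4.0193
Highest B → broadest niche (most generalist): Anolis cristatellus (B = 5.68).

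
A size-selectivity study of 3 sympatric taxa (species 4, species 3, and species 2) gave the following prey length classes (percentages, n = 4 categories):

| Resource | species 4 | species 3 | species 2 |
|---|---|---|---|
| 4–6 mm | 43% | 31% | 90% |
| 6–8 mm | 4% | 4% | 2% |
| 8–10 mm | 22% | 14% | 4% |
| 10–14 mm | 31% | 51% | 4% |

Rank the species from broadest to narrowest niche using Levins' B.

species 4 > species 3 > species 2

Convert percentages to proportions (divide by 100).
Σp_4ᵢ² = 0.43² + 0.04² + 0.22² + 0.31² = 0.1849 + 0.0016 + 0.0484 + 0.0961 = 0.3310
B_4 = 1 / 0.3310 = 3.0211
Σp_3ᵢ² = 0.31² + 0.04² + 0.14² + 0.51² = 0.0961 + 0.0016 + 0.0196 + 0.2601 = 0.3774
B_3 = 1 / 0.3774 = 2.6497
Σp_2ᵢ² = 0.90² + 0.02² + 0.04² + 0.04² = 0.8100 + 0.0004 + 0.0016 + 0.0016 = 0.8136
B_2 = 1 / 0.8136 = 1.2291
Ranking by B (broadest → narrowest): species 4 (3.02) > species 3 (2.65) > species 2 (1.23)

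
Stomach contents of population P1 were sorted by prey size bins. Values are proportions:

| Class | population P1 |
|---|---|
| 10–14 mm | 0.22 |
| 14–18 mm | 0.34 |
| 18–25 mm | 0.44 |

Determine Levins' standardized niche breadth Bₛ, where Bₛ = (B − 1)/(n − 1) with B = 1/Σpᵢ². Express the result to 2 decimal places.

Σpᵢ² = 0.22² + 0.34² + 0.44² = 0.0484 + 0.1156 + 0.1936 = 0.3576
B = 1 / 0.3576 = 2.7964
Bₛ = (B − 1)/(n − 1) = (2.7964 − 1)/(3 − 1) = 1.7964/2 = 0.8982

0.90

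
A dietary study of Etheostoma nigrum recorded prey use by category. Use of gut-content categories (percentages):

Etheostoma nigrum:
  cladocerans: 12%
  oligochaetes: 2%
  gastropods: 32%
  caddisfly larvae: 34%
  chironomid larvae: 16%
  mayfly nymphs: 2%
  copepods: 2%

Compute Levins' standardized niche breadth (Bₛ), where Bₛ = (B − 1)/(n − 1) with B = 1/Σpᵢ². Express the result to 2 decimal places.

0.48

Convert percentages to proportions (divide by 100).
Σpᵢ² = 0.12² + 0.02² + 0.32² + 0.34² + 0.16² + 0.02² + 0.02² = 0.0144 + 0.0004 + 0.1024 + 0.1156 + 0.0256 + 0.0004 + 0.0004 = 0.2592
B = 1 / 0.2592 = 3.8580
Bₛ = (B − 1)/(n − 1) = (3.8580 − 1)/(7 − 1) = 2.8580/6 = 0.4763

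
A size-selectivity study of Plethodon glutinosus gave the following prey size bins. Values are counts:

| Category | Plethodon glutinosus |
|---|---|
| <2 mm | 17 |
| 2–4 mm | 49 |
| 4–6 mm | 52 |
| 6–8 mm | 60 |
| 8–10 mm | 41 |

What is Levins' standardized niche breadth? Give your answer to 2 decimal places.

0.87

Proportions for Plethodon glutinosus (n=219): 17/219=0.0776, 49/219=0.2237, 52/219=0.2374, 60/219=0.2740, 41/219=0.1872
Σpᵢ² = 0.0776² + 0.2237² + 0.2374² + 0.2740² + 0.1872² = 0.006022 + 0.050042 + 0.056359 + 0.075076 + 0.035044 = 0.222543
B = 1 / 0.222543 = 4.4935
Bₛ = (B − 1)/(n − 1) = (4.4935 − 1)/(5 − 1) = 3.4935/4 = 0.8734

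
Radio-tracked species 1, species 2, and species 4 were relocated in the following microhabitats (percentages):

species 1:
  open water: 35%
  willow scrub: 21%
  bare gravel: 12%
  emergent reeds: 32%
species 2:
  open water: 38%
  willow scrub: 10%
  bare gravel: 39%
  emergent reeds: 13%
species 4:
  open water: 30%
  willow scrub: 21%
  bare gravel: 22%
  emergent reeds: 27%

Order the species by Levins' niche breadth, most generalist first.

species 4 > species 1 > species 2

Convert percentages to proportions (divide by 100).
Σp_1ᵢ² = 0.35² + 0.21² + 0.12² + 0.32² = 0.1225 + 0.0441 + 0.0144 + 0.1024 = 0.2834
B_1 = 1 / 0.2834 = 3.5286
Σp_2ᵢ² = 0.38² + 0.10² + 0.39² + 0.13² = 0.1444 + 0.0100 + 0.1521 + 0.0169 = 0.3234
B_2 = 1 / 0.3234 = 3.0921
Σp_4ᵢ² = 0.30² + 0.21² + 0.22² + 0.27² = 0.0900 + 0.0441 + 0.0484 + 0.0729 = 0.2554
B_4 = 1 / 0.2554 = 3.9154
Ranking by B (broadest → narrowest): species 4 (3.92) > species 1 (3.53) > species 2 (3.09)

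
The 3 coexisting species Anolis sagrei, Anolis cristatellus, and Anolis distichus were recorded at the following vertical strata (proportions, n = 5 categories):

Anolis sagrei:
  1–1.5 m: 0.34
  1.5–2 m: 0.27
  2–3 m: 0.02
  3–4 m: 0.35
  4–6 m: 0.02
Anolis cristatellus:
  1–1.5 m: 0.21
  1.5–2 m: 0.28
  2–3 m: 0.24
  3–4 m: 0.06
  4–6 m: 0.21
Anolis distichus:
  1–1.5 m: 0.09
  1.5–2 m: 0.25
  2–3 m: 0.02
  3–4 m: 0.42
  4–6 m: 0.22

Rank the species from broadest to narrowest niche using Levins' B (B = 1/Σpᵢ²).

Anolis cristatellus > Anolis distichus > Anolis sagrei

Σp_sagrᵢ² = 0.34² + 0.27² + 0.02² + 0.35² + 0.02² = 0.1156 + 0.0729 + 0.0004 + 0.1225 + 0.0004 = 0.3118
B_sagr = 1 / 0.3118 = 3.2072
Σp_crisᵢ² = 0.21² + 0.28² + 0.24² + 0.06² + 0.21² = 0.0441 + 0.0784 + 0.0576 + 0.0036 + 0.0441 = 0.2278
B_cris = 1 / 0.2278 = 4.3898
Σp_distᵢ² = 0.09² + 0.25² + 0.02² + 0.42² + 0.22² = 0.0081 + 0.0625 + 0.0004 + 0.1764 + 0.0484 = 0.2958
B_dist = 1 / 0.2958 = 3.3807
Ranking by B (broadest → narrowest): Anolis cristatellus (4.39) > Anolis distichus (3.38) > Anolis sagrei (3.21)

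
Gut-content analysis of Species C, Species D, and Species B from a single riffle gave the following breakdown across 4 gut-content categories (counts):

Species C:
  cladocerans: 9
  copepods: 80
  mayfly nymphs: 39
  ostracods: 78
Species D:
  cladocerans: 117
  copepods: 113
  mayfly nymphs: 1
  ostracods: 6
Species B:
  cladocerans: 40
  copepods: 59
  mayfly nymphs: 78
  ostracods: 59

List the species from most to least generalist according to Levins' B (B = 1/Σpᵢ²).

Species B > Species C > Species D

Proportions for Species C (n=206): 9/206=0.0437, 80/206=0.3883, 39/206=0.1893, 78/206=0.3786
Proportions for Species D (n=237): 117/237=0.4937, 113/237=0.4768, 1/237=0.0042, 6/237=0.0253
Proportions for Species B (n=236): 40/236=0.1695, 59/236=0.2500, 78/236=0.3305, 59/236=0.2500
Σp_Cᵢ² = 0.0437² + 0.3883² + 0.1893² + 0.3786² = 0.001910 + 0.150777 + 0.035834 + 0.143338 = 0.331859
B_C = 1 / 0.331859 = 3.0133
Σp_Dᵢ² = 0.4937² + 0.4768² + 0.0042² + 0.0253² = 0.243740 + 0.227338 + 0.000018 + 0.000640 = 0.471736
B_D = 1 / 0.471736 = 2.1198
Σp_Bᵢ² = 0.1695² + 0.2500² + 0.3305² + 0.2500² = 0.028730 + 0.062500 + 0.109230 + 0.062500 = 0.262960
B_B = 1 / 0.262960 = 3.8029
Ranking by B (broadest → narrowest): Species B (3.80) > Species C (3.01) > Species D (2.12)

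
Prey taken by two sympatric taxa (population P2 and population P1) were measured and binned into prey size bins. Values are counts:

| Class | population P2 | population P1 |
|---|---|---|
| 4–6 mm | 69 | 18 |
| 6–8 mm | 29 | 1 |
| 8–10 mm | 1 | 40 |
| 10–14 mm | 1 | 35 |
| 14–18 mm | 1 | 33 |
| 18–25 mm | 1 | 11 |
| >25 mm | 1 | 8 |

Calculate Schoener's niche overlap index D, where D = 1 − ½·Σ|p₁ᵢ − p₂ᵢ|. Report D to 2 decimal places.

Proportions for population P2 (n=103): 69/103=0.6699, 29/103=0.2816, 1/103=0.0097, 1/103=0.0097, 1/103=0.0097, 1/103=0.0097, 1/103=0.0097
Proportions for population P1 (n=146): 18/146=0.1233, 1/146=0.0068, 40/146=0.2740, 35/146=0.2397, 33/146=0.2260, 11/146=0.0753, 8/146=0.0548
Σ|p₁ᵢ − p₂ᵢ| = 0.5466 + 0.2748 + 0.2643 + 0.2300 + 0.2163 + 0.0656 + 0.0451 = 1.6427
D = 1 − ½ × 1.6427 = 1 − 0.82135 = 0.17865

0.18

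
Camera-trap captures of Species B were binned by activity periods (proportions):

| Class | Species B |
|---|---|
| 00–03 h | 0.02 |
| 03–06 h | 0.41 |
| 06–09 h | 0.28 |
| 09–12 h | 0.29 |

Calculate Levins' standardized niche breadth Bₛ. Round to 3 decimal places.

0.674

Σpᵢ² = 0.02² + 0.41² + 0.28² + 0.29² = 0.0004 + 0.1681 + 0.0784 + 0.0841 = 0.3310
B = 1 / 0.3310 = 3.02115
Bₛ = (B − 1)/(n − 1) = (3.02115 − 1)/(4 − 1) = 2.02115/3 = 0.67372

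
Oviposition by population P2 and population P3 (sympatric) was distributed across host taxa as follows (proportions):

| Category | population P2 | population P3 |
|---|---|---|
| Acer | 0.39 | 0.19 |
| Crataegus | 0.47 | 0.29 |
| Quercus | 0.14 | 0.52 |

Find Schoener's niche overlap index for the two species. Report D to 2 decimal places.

0.62

Σ|p₁ᵢ − p₂ᵢ| = 0.20 + 0.18 + 0.38 = 0.76
D = 1 − ½ × 0.76 = 1 − 0.380 = 0.6200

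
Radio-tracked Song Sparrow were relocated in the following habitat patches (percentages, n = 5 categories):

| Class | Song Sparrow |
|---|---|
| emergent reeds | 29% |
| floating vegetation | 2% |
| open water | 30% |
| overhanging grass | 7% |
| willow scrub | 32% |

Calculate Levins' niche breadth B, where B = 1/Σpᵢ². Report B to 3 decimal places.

Convert percentages to proportions (divide by 100).
Σpᵢ² = 0.29² + 0.02² + 0.30² + 0.07² + 0.32² = 0.0841 + 0.0004 + 0.0900 + 0.0049 + 0.1024 = 0.2818
B = 1 / 0.2818 = 3.54862

3.549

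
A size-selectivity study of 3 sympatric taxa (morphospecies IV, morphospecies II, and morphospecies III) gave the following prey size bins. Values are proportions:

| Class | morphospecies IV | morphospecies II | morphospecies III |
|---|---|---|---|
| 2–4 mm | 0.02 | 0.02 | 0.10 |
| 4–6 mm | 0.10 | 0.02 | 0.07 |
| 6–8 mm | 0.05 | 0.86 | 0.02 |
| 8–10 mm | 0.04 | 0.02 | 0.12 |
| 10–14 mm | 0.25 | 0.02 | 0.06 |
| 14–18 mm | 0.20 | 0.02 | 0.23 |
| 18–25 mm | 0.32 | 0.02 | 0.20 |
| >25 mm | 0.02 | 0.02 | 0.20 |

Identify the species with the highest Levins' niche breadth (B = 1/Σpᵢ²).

morphospecies III

Σp_IVᵢ² = 0.02² + 0.10² + 0.05² + 0.04² + 0.25² + 0.20² + 0.32² + 0.02² = 0.0004 + 0.0100 + 0.0025 + 0.0016 + 0.0625 + 0.0400 + 0.1024 + 0.0004 = 0.2198
B_IV = 1 / 0.2198 = 4.5496
Σp_IIᵢ² = 0.02² + 0.02² + 0.86² + 0.02² + 0.02² + 0.02² + 0.02² + 0.02² = 0.0004 + 0.0004 + 0.7396 + 0.0004 + 0.0004 + 0.0004 + 0.0004 + 0.0004 = 0.7424
B_II = 1 / 0.7424 = 1.3470
Σp_IIIᵢ² = 0.10² + 0.07² + 0.02² + 0.12² + 0.06² + 0.23² + 0.20² + 0.20² = 0.0100 + 0.0049 + 0.0004 + 0.0144 + 0.0036 + 0.0529 + 0.0400 + 0.0400 = 0.1662
B_III = 1 / 0.1662 = 6.0168
Highest B → broadest niche (most generalist): morphospecies III (B = 6.02).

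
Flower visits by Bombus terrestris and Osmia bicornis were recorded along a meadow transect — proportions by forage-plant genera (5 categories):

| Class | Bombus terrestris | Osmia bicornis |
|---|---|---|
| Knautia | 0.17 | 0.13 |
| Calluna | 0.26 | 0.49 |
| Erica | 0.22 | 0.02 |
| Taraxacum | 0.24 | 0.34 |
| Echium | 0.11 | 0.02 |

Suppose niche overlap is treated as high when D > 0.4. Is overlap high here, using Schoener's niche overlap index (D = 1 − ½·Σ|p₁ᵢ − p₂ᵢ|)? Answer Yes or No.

Σ|p₁ᵢ − p₂ᵢ| = 0.04 + 0.23 + 0.20 + 0.10 + 0.09 = 0.66
D = 1 − ½ × 0.66 = 1 − 0.330 = 0.6700
D = 0.6700 > 0.4 → Yes.

Yes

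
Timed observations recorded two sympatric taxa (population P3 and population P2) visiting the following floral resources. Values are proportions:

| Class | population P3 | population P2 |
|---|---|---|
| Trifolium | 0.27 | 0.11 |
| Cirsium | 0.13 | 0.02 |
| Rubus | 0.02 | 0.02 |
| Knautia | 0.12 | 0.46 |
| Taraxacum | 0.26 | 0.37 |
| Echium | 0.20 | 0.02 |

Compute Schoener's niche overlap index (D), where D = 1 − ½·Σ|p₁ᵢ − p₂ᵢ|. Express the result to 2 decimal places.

Σ|p₁ᵢ − p₂ᵢ| = 0.16 + 0.11 + 0.00 + 0.34 + 0.11 + 0.18 = 0.90
D = 1 − ½ × 0.90 = 1 − 0.450 = 0.5500

0.55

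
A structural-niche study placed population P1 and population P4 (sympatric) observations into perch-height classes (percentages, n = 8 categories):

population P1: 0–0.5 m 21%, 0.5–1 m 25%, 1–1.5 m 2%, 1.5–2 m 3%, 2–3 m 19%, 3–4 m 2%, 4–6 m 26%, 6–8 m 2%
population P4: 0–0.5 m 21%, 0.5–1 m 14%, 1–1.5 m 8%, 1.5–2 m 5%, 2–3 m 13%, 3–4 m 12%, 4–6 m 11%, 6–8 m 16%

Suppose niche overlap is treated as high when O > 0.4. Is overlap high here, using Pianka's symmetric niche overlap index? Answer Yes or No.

Convert percentages to proportions (divide by 100).
Σ p₁ᵢp₂ᵢ = 0.0441 + 0.0350 + 0.0016 + 0.0015 + 0.0247 + 0.0024 + 0.0286 + 0.0032 = 0.1411
Σp_1ᵢ² = 0.21² + 0.25² + 0.02² + 0.03² + 0.19² + 0.02² + 0.26² + 0.02² = 0.0441 + 0.0625 + 0.0004 + 0.0009 + 0.0361 + 0.0004 + 0.0676 + 0.0004 = 0.2124
Σp_2ᵢ² = 0.21² + 0.14² + 0.08² + 0.05² + 0.13² + 0.12² + 0.11² + 0.16² = 0.0441 + 0.0196 + 0.0064 + 0.0025 + 0.0169 + 0.0144 + 0.0121 + 0.0256 = 0.1416
O = 0.1411 / √(0.2124 × 0.1416) = 0.1411 / 0.17342 = 0.8136
O = 0.8136 > 0.4 → Yes.

Yes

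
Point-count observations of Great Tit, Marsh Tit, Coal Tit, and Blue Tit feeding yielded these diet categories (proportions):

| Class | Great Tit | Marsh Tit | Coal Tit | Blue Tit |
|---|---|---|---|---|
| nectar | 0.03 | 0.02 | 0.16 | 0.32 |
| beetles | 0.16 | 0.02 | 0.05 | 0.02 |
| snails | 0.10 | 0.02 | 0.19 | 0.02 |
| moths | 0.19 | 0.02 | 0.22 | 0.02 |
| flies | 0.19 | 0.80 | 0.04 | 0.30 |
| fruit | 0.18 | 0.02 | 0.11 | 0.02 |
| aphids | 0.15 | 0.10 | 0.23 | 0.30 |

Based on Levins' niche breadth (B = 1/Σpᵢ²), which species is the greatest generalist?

Great Tit

Σp_Greaᵢ² = 0.03² + 0.16² + 0.10² + 0.19² + 0.19² + 0.18² + 0.15² = 0.0009 + 0.0256 + 0.0100 + 0.0361 + 0.0361 + 0.0324 + 0.0225 = 0.1636
B_Grea = 1 / 0.1636 = 6.1125
Σp_Marsᵢ² = 0.02² + 0.02² + 0.02² + 0.02² + 0.80² + 0.02² + 0.10² = 0.0004 + 0.0004 + 0.0004 + 0.0004 + 0.6400 + 0.0004 + 0.0100 = 0.6520
B_Mars = 1 / 0.6520 = 1.5337
Σp_Coalᵢ² = 0.16² + 0.05² + 0.19² + 0.22² + 0.04² + 0.11² + 0.23² = 0.0256 + 0.0025 + 0.0361 + 0.0484 + 0.0016 + 0.0121 + 0.0529 = 0.1792
B_Coal = 1 / 0.1792 = 5.5804
Σp_Blueᵢ² = 0.32² + 0.02² + 0.02² + 0.02² + 0.30² + 0.02² + 0.30² = 0.1024 + 0.0004 + 0.0004 + 0.0004 + 0.0900 + 0.0004 + 0.0900 = 0.2840
B_Blue = 1 / 0.2840 = 3.5211
Highest B → broadest niche (most generalist): Great Tit (B = 6.11).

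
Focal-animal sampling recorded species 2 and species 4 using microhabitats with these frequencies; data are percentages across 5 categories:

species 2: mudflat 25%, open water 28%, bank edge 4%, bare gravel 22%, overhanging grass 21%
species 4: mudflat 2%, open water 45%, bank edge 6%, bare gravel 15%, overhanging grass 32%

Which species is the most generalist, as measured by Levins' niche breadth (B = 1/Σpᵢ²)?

species 2

Convert percentages to proportions (divide by 100).
Σp_2ᵢ² = 0.25² + 0.28² + 0.04² + 0.22² + 0.21² = 0.0625 + 0.0784 + 0.0016 + 0.0484 + 0.0441 = 0.2350
B_2 = 1 / 0.2350 = 4.2553
Σp_4ᵢ² = 0.02² + 0.45² + 0.06² + 0.15² + 0.32² = 0.0004 + 0.2025 + 0.0036 + 0.0225 + 0.1024 = 0.3314
B_4 = 1 / 0.3314 = 3.0175
Highest B → broadest niche (most generalist): species 2 (B = 4.26).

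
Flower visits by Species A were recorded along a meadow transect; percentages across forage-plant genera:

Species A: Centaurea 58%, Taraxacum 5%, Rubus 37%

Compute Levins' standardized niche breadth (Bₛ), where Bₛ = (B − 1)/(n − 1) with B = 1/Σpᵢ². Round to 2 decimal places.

Convert percentages to proportions (divide by 100).
Σpᵢ² = 0.58² + 0.05² + 0.37² = 0.3364 + 0.0025 + 0.1369 = 0.4758
B = 1 / 0.4758 = 2.1017
Bₛ = (B − 1)/(n − 1) = (2.1017 − 1)/(3 − 1) = 1.1017/2 = 0.5509

0.55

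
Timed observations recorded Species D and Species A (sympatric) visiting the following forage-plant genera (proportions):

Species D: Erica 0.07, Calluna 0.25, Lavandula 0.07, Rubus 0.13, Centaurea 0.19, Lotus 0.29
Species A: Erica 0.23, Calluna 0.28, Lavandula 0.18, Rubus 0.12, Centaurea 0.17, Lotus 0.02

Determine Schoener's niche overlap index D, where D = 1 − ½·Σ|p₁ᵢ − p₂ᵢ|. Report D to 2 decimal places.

Σ|p₁ᵢ − p₂ᵢ| = 0.16 + 0.03 + 0.11 + 0.01 + 0.02 + 0.27 = 0.60
D = 1 − ½ × 0.60 = 1 − 0.300 = 0.7000

0.70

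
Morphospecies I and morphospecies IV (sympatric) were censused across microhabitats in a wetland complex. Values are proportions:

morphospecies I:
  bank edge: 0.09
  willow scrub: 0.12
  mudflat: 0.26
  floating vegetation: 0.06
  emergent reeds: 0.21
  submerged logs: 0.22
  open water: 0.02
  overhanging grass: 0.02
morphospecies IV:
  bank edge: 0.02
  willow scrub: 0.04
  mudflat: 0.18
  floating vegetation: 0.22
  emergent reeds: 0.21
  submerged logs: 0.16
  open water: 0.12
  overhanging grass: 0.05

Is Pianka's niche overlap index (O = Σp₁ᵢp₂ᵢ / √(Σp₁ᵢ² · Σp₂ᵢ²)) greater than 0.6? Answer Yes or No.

Σ p₁ᵢp₂ᵢ = 0.0018 + 0.0048 + 0.0468 + 0.0132 + 0.0441 + 0.0352 + 0.0024 + 0.0010 = 0.1493
Σp_1ᵢ² = 0.09² + 0.12² + 0.26² + 0.06² + 0.21² + 0.22² + 0.02² + 0.02² = 0.0081 + 0.0144 + 0.0676 + 0.0036 + 0.0441 + 0.0484 + 0.0004 + 0.0004 = 0.1870
Σp_2ᵢ² = 0.02² + 0.04² + 0.18² + 0.22² + 0.21² + 0.16² + 0.12² + 0.05² = 0.0004 + 0.0016 + 0.0324 + 0.0484 + 0.0441 + 0.0256 + 0.0144 + 0.0025 = 0.1694
O = 0.1493 / √(0.1870 × 0.1694) = 0.1493 / 0.17798 = 0.8389
O = 0.8389 > 0.6 → Yes.

Yes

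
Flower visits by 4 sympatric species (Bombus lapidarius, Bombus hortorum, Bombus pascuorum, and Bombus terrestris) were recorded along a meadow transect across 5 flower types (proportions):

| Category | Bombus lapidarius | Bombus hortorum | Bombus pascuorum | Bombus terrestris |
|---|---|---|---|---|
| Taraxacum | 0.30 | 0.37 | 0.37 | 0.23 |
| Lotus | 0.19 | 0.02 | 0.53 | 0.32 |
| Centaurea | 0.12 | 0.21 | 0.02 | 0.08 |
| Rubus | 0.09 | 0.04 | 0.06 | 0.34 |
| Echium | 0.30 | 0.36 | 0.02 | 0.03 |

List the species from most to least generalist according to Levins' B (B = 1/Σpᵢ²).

Σp_lapiᵢ² = 0.30² + 0.19² + 0.12² + 0.09² + 0.30² = 0.0900 + 0.0361 + 0.0144 + 0.0081 + 0.0900 = 0.2386
B_lapi = 1 / 0.2386 = 4.1911
Σp_hortᵢ² = 0.37² + 0.02² + 0.21² + 0.04² + 0.36² = 0.1369 + 0.0004 + 0.0441 + 0.0016 + 0.1296 = 0.3126
B_hort = 1 / 0.3126 = 3.1990
Σp_pascᵢ² = 0.37² + 0.53² + 0.02² + 0.06² + 0.02² = 0.1369 + 0.2809 + 0.0004 + 0.0036 + 0.0004 = 0.4222
B_pasc = 1 / 0.4222 = 2.3685
Σp_terrᵢ² = 0.23² + 0.32² + 0.08² + 0.34² + 0.03² = 0.0529 + 0.1024 + 0.0064 + 0.1156 + 0.0009 = 0.2782
B_terr = 1 / 0.2782 = 3.5945
Ranking by B (broadest → narrowest): Bombus lapidarius (4.19) > Bombus terrestris (3.59) > Bombus hortorum (3.20) > Bombus pascuorum (2.37)

Bombus lapidarius > Bombus terrestris > Bombus hortorum > Bombus pascuorum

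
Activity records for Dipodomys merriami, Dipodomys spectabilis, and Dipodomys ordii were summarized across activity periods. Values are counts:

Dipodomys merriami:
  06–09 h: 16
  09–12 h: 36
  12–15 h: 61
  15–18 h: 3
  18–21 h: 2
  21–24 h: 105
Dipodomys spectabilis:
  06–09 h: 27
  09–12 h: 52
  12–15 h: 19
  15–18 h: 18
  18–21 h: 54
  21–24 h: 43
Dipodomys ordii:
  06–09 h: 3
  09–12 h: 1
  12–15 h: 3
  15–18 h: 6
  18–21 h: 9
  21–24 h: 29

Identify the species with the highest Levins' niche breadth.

Proportions for Dipodomys merriami (n=223): 16/223=0.0717, 36/223=0.1614, 61/223=0.2735, 3/223=0.0135, 2/223=0.0090, 105/223=0.4709
Proportions for Dipodomys spectabilis (n=213): 27/213=0.1268, 52/213=0.2441, 19/213=0.0892, 18/213=0.0845, 54/213=0.2535, 43/213=0.2019
Proportions for Dipodomys ordii (n=51): 3/51=0.0588, 1/51=0.0196, 3/51=0.0588, 6/51=0.1176, 9/51=0.1765, 29/51=0.5686
Σp_merrᵢ² = 0.0717² + 0.1614² + 0.2735² + 0.0135² + 0.0090² + 0.4709² = 0.005141 + 0.026050 + 0.074802 + 0.000182 + 0.000081 + 0.221747 = 0.328003
B_merr = 1 / 0.328003 = 3.0488
Σp_specᵢ² = 0.1268² + 0.2441² + 0.0892² + 0.0845² + 0.2535² + 0.2019² = 0.016078 + 0.059585 + 0.007957 + 0.007140 + 0.064262 + 0.040764 = 0.195786
B_spec = 1 / 0.195786 = 5.1076
Σp_ordiᵢ² = 0.0588² + 0.0196² + 0.0588² + 0.1176² + 0.1765² + 0.5686² = 0.003457 + 0.000384 + 0.003457 + 0.013830 + 0.031152 + 0.323306 = 0.375586
B_ordi = 1 / 0.375586 = 2.6625
Highest B → broadest niche (most generalist): Dipodomys spectabilis (B = 5.11).

Dipodomys spectabilis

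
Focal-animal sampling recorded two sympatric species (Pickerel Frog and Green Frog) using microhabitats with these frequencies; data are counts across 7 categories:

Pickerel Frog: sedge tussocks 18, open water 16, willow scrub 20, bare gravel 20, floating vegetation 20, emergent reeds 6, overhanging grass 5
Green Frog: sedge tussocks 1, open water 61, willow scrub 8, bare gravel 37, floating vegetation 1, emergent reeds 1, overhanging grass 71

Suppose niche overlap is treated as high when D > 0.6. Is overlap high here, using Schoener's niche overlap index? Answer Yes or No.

Proportions for Pickerel Frog (n=105): 18/105=0.1714, 16/105=0.1524, 20/105=0.1905, 20/105=0.1905, 20/105=0.1905, 6/105=0.0571, 5/105=0.0476
Proportions for Green Frog (n=180): 1/180=0.0056, 61/180=0.3389, 8/180=0.0444, 37/180=0.2056, 1/180=0.0056, 1/180=0.0056, 71/180=0.3944
Σ|p₁ᵢ − p₂ᵢ| = 0.1658 + 0.1865 + 0.1461 + 0.0151 + 0.1849 + 0.0515 + 0.3468 = 1.0967
D = 1 − ½ × 1.0967 = 1 − 0.54835 = 0.45165
D = 0.45165 < 0.6 → No.

No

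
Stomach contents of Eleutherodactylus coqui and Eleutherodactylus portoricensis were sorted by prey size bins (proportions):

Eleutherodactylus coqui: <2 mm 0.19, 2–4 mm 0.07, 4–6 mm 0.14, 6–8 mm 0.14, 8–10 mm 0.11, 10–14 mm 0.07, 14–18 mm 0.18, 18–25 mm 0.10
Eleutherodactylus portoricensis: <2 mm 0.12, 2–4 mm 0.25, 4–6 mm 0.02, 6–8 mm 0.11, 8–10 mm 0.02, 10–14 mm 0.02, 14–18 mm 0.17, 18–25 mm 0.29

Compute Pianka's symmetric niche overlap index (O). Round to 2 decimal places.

0.72

Σ p₁ᵢp₂ᵢ = 0.0228 + 0.0175 + 0.0028 + 0.0154 + 0.0022 + 0.0014 + 0.0306 + 0.0290 = 0.1217
Σp_1ᵢ² = 0.19² + 0.07² + 0.14² + 0.14² + 0.11² + 0.07² + 0.18² + 0.10² = 0.0361 + 0.0049 + 0.0196 + 0.0196 + 0.0121 + 0.0049 + 0.0324 + 0.0100 = 0.1396
Σp_2ᵢ² = 0.12² + 0.25² + 0.02² + 0.11² + 0.02² + 0.02² + 0.17² + 0.29² = 0.0144 + 0.0625 + 0.0004 + 0.0121 + 0.0004 + 0.0004 + 0.0289 + 0.0841 = 0.2032
O = 0.1217 / √(0.1396 × 0.2032) = 0.1217 / 0.16842 = 0.7226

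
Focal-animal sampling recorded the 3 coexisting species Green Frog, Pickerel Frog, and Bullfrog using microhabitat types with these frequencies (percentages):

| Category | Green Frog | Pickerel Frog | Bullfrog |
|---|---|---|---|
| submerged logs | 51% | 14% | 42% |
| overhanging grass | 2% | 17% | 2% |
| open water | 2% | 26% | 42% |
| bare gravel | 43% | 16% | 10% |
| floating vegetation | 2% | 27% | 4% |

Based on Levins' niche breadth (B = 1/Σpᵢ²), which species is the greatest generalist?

Pickerel Frog

Convert percentages to proportions (divide by 100).
Σp_Greeᵢ² = 0.51² + 0.02² + 0.02² + 0.43² + 0.02² = 0.2601 + 0.0004 + 0.0004 + 0.1849 + 0.0004 = 0.4462
B_Gree = 1 / 0.4462 = 2.2411
Σp_Pickᵢ² = 0.14² + 0.17² + 0.26² + 0.16² + 0.27² = 0.0196 + 0.0289 + 0.0676 + 0.0256 + 0.0729 = 0.2146
B_Pick = 1 / 0.2146 = 4.6598
Σp_Bullᵢ² = 0.42² + 0.02² + 0.42² + 0.10² + 0.04² = 0.1764 + 0.0004 + 0.1764 + 0.0100 + 0.0016 = 0.3648
B_Bull = 1 / 0.3648 = 2.7412
Highest B → broadest niche (most generalist): Pickerel Frog (B = 4.66).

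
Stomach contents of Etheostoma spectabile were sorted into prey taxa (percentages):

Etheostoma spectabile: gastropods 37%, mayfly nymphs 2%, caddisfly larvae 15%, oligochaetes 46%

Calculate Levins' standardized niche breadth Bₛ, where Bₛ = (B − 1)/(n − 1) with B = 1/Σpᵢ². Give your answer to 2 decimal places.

Convert percentages to proportions (divide by 100).
Σpᵢ² = 0.37² + 0.02² + 0.15² + 0.46² = 0.1369 + 0.0004 + 0.0225 + 0.2116 = 0.3714
B = 1 / 0.3714 = 2.6925
Bₛ = (B − 1)/(n − 1) = (2.6925 − 1)/(4 − 1) = 1.6925/3 = 0.5642

0.56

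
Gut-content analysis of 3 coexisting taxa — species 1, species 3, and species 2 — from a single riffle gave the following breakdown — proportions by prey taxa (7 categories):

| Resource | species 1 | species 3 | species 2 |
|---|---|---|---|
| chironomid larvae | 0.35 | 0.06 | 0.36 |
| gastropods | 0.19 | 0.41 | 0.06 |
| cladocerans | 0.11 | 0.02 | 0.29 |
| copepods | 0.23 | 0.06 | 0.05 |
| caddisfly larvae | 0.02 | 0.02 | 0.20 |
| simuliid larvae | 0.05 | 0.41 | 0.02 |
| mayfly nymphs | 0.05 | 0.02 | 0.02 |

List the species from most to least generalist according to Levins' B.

Σp_1ᵢ² = 0.35² + 0.19² + 0.11² + 0.23² + 0.02² + 0.05² + 0.05² = 0.1225 + 0.0361 + 0.0121 + 0.0529 + 0.0004 + 0.0025 + 0.0025 = 0.2290
B_1 = 1 / 0.2290 = 4.3668
Σp_3ᵢ² = 0.06² + 0.41² + 0.02² + 0.06² + 0.02² + 0.41² + 0.02² = 0.0036 + 0.1681 + 0.0004 + 0.0036 + 0.0004 + 0.1681 + 0.0004 = 0.3446
B_3 = 1 / 0.3446 = 2.9019
Σp_2ᵢ² = 0.36² + 0.06² + 0.29² + 0.05² + 0.20² + 0.02² + 0.02² = 0.1296 + 0.0036 + 0.0841 + 0.0025 + 0.0400 + 0.0004 + 0.0004 = 0.2606
B_2 = 1 / 0.2606 = 3.8373
Ranking by B (broadest → narrowest): species 1 (4.37) > species 2 (3.84) > species 3 (2.90)

species 1 > species 2 > species 3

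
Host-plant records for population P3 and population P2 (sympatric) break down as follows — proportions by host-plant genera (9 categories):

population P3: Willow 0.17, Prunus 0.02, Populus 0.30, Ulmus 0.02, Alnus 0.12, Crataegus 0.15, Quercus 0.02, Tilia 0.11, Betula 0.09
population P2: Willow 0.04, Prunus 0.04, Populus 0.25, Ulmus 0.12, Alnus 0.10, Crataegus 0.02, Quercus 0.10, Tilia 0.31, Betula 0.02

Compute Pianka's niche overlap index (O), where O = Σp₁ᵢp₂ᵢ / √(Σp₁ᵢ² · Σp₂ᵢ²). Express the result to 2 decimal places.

0.74

Σ p₁ᵢp₂ᵢ = 0.0068 + 0.0008 + 0.0750 + 0.0024 + 0.0120 + 0.0030 + 0.0020 + 0.0341 + 0.0018 = 0.1379
Σp_1ᵢ² = 0.17² + 0.02² + 0.30² + 0.02² + 0.12² + 0.15² + 0.02² + 0.11² + 0.09² = 0.0289 + 0.0004 + 0.0900 + 0.0004 + 0.0144 + 0.0225 + 0.0004 + 0.0121 + 0.0081 = 0.1772
Σp_2ᵢ² = 0.04² + 0.04² + 0.25² + 0.12² + 0.10² + 0.02² + 0.10² + 0.31² + 0.02² = 0.0016 + 0.0016 + 0.0625 + 0.0144 + 0.0100 + 0.0004 + 0.0100 + 0.0961 + 0.0004 = 0.1970
O = 0.1379 / √(0.1772 × 0.1970) = 0.1379 / 0.18684 = 0.7381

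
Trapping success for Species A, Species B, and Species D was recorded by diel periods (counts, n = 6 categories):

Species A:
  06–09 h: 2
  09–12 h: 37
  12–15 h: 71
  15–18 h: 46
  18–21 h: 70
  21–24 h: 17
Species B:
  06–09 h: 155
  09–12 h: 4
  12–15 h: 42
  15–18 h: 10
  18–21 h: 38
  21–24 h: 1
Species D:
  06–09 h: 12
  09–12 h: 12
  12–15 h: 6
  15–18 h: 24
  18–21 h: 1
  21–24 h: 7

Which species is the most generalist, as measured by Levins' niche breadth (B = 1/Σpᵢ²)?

Species A

Proportions for Species A (n=243): 2/243=0.0082, 37/243=0.1523, 71/243=0.2922, 46/243=0.1893, 70/243=0.2881, 17/243=0.0700
Proportions for Species B (n=250): 155/250=0.6200, 4/250=0.0160, 42/250=0.1680, 10/250=0.0400, 38/250=0.1520, 1/250=0.0040
Proportions for Species D (n=62): 12/62=0.1935, 12/62=0.1935, 6/62=0.0968, 24/62=0.3871, 1/62=0.0161, 7/62=0.1129
Σp_Aᵢ² = 0.0082² + 0.1523² + 0.2922² + 0.1893² + 0.2881² + 0.0700² = 0.000067 + 0.023195 + 0.085381 + 0.035834 + 0.083002 + 0.004900 = 0.232379
B_A = 1 / 0.232379 = 4.3033
Σp_Bᵢ² = 0.6200² + 0.0160² + 0.1680² + 0.0400² + 0.1520² + 0.0040² = 0.384400 + 0.000256 + 0.028224 + 0.001600 + 0.023104 + 0.000016 = 0.437600
B_B = 1 / 0.437600 = 2.2852
Σp_Dᵢ² = 0.1935² + 0.1935² + 0.0968² + 0.3871² + 0.0161² + 0.1129² = 0.037442 + 0.037442 + 0.009370 + 0.149846 + 0.000259 + 0.012746 = 0.247105
B_D = 1 / 0.247105 = 4.0469
Highest B → broadest niche (most generalist): Species A (B = 4.30).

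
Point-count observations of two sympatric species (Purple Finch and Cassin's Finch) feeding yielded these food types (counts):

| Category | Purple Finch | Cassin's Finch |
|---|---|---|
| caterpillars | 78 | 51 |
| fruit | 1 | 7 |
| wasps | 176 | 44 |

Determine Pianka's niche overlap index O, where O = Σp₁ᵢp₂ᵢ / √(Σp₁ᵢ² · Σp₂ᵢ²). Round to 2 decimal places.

Proportions for Purple Finch (n=255): 78/255=0.3059, 1/255=0.0039, 176/255=0.6902
Proportions for Cassin's Finch (n=102): 51/102=0.5000, 7/102=0.0686, 44/102=0.4314
Σ p₁ᵢp₂ᵢ = 0.152950 + 0.000268 + 0.297752 = 0.450970
Σp_1ᵢ² = 0.3059² + 0.0039² + 0.6902² = 0.093575 + 0.000015 + 0.476376 = 0.569966
Σp_2ᵢ² = 0.5000² + 0.0686² + 0.4314² = 0.250000 + 0.004706 + 0.186106 = 0.440812
O = 0.450970 / √(0.569966 × 0.440812) = 0.450970 / 0.5012463 = 0.8997

0.90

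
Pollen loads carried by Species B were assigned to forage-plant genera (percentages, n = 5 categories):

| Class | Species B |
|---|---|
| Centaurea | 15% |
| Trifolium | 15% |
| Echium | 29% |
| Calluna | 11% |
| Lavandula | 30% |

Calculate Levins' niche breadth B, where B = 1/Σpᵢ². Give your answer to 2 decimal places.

4.33

Convert percentages to proportions (divide by 100).
Σpᵢ² = 0.15² + 0.15² + 0.29² + 0.11² + 0.30² = 0.0225 + 0.0225 + 0.0841 + 0.0121 + 0.0900 = 0.2312
B = 1 / 0.2312 = 4.3253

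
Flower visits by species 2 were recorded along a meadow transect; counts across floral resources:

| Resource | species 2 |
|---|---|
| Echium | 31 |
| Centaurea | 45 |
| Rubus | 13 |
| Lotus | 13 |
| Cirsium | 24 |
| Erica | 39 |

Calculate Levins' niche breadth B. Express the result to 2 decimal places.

5.02

Proportions for species 2 (n=165): 31/165=0.1879, 45/165=0.2727, 13/165=0.0788, 13/165=0.0788, 24/165=0.1455, 39/165=0.2364
Σpᵢ² = 0.1879² + 0.2727² + 0.0788² + 0.0788² + 0.1455² + 0.2364² = 0.035306 + 0.074365 + 0.006209 + 0.006209 + 0.021170 + 0.055885 = 0.199144
B = 1 / 0.199144 = 5.0215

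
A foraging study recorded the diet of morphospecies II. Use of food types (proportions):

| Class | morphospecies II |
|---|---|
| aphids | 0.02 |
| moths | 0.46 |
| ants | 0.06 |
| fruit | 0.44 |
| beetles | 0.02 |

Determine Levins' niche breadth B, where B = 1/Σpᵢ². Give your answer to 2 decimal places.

Σpᵢ² = 0.02² + 0.46² + 0.06² + 0.44² + 0.02² = 0.0004 + 0.2116 + 0.0036 + 0.1936 + 0.0004 = 0.4096
B = 1 / 0.4096 = 2.4414

2.44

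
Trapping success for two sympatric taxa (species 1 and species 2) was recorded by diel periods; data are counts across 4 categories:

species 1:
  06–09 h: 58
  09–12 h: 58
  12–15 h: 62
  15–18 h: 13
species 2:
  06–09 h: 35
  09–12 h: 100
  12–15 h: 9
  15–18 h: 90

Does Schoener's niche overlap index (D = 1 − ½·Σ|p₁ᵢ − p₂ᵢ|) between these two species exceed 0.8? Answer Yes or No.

Proportions for species 1 (n=191): 58/191=0.3037, 58/191=0.3037, 62/191=0.3246, 13/191=0.0681
Proportions for species 2 (n=234): 35/234=0.1496, 100/234=0.4274, 9/234=0.0385, 90/234=0.3846
Σ|p₁ᵢ − p₂ᵢ| = 0.1541 + 0.1237 + 0.2861 + 0.3165 = 0.8804
D = 1 − ½ × 0.8804 = 1 − 0.44020 = 0.55980
D = 0.55980 < 0.8 → No.

No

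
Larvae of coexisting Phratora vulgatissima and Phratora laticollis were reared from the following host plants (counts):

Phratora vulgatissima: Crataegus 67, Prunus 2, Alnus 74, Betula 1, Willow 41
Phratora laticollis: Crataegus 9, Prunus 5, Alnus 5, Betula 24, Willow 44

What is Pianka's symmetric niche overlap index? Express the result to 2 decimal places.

Proportions for Phratora vulgatissima (n=185): 67/185=0.3622, 2/185=0.0108, 74/185=0.4000, 1/185=0.0054, 41/185=0.2216
Proportions for Phratora laticollis (n=87): 9/87=0.1034, 5/87=0.0575, 5/87=0.0575, 24/87=0.2759, 44/87=0.5057
Σ p₁ᵢp₂ᵢ = 0.037451 + 0.000621 + 0.023000 + 0.001490 + 0.112063 = 0.174625
Σp_1ᵢ² = 0.3622² + 0.0108² + 0.4000² + 0.0054² + 0.2216² = 0.131189 + 0.000117 + 0.160000 + 0.000029 + 0.049107 = 0.340442
Σp_2ᵢ² = 0.1034² + 0.0575² + 0.0575² + 0.2759² + 0.5057² = 0.010692 + 0.003306 + 0.003306 + 0.076121 + 0.255732 = 0.349157
O = 0.174625 / √(0.340442 × 0.349157) = 0.174625 / 0.3447720 = 0.5065

0.51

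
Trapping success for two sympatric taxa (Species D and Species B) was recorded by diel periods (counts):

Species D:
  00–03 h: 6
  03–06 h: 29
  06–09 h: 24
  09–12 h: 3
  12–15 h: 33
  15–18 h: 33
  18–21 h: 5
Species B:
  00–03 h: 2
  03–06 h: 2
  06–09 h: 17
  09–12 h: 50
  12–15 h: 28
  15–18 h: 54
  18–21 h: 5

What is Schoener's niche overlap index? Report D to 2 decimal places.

0.61

Proportions for Species D (n=133): 6/133=0.0451, 29/133=0.2180, 24/133=0.1805, 3/133=0.0226, 33/133=0.2481, 33/133=0.2481, 5/133=0.0376
Proportions for Species B (n=158): 2/158=0.0127, 2/158=0.0127, 17/158=0.1076, 50/158=0.3165, 28/158=0.1772, 54/158=0.3418, 5/158=0.0316
Σ|p₁ᵢ − p₂ᵢ| = 0.0324 + 0.2053 + 0.0729 + 0.2939 + 0.0709 + 0.0937 + 0.0060 = 0.7751
D = 1 − ½ × 0.7751 = 1 − 0.38755 = 0.61245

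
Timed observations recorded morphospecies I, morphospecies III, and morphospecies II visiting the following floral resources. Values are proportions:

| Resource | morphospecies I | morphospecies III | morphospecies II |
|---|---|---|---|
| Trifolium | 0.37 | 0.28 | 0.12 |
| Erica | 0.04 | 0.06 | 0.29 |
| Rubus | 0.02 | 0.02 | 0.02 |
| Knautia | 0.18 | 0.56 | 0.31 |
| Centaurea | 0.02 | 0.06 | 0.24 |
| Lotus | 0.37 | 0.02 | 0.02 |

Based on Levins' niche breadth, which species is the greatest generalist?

morphospecies II

Σp_Iᵢ² = 0.37² + 0.04² + 0.02² + 0.18² + 0.02² + 0.37² = 0.1369 + 0.0016 + 0.0004 + 0.0324 + 0.0004 + 0.1369 = 0.3086
B_I = 1 / 0.3086 = 3.2404
Σp_IIIᵢ² = 0.28² + 0.06² + 0.02² + 0.56² + 0.06² + 0.02² = 0.0784 + 0.0036 + 0.0004 + 0.3136 + 0.0036 + 0.0004 = 0.4000
B_III = 1 / 0.4000 = 2.5000
Σp_IIᵢ² = 0.12² + 0.29² + 0.02² + 0.31² + 0.24² + 0.02² = 0.0144 + 0.0841 + 0.0004 + 0.0961 + 0.0576 + 0.0004 = 0.2530
B_II = 1 / 0.2530 = 3.9526
Highest B → broadest niche (most generalist): morphospecies II (B = 3.95).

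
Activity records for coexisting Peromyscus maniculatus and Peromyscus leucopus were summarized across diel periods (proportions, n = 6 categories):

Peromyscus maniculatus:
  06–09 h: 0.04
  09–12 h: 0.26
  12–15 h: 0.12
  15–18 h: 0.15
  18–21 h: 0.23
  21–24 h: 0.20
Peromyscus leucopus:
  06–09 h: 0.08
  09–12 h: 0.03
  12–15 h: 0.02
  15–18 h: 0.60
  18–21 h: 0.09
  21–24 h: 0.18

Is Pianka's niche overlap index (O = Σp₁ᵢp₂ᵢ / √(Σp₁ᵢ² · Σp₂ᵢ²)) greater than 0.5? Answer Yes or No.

Σ p₁ᵢp₂ᵢ = 0.0032 + 0.0078 + 0.0024 + 0.0900 + 0.0207 + 0.0360 = 0.1601
Σp_1ᵢ² = 0.04² + 0.26² + 0.12² + 0.15² + 0.23² + 0.20² = 0.0016 + 0.0676 + 0.0144 + 0.0225 + 0.0529 + 0.0400 = 0.1990
Σp_2ᵢ² = 0.08² + 0.03² + 0.02² + 0.60² + 0.09² + 0.18² = 0.0064 + 0.0009 + 0.0004 + 0.3600 + 0.0081 + 0.0324 = 0.4082
O = 0.1601 / √(0.1990 × 0.4082) = 0.1601 / 0.28501 = 0.5617
O = 0.5617 > 0.5 → Yes.

Yes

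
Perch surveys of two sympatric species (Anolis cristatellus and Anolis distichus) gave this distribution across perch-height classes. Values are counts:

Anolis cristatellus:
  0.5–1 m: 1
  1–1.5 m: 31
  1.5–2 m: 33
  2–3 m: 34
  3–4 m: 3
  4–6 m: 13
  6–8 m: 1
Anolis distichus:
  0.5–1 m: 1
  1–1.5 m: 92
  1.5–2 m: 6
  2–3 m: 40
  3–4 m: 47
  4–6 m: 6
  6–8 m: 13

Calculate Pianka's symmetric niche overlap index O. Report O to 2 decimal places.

Proportions for Anolis cristatellus (n=116): 1/116=0.0086, 31/116=0.2672, 33/116=0.2845, 34/116=0.2931, 3/116=0.0259, 13/116=0.1121, 1/116=0.0086
Proportions for Anolis distichus (n=205): 1/205=0.0049, 92/205=0.4488, 6/205=0.0293, 40/205=0.1951, 47/205=0.2293, 6/205=0.0293, 13/205=0.0634
Σ p₁ᵢp₂ᵢ = 0.000042 + 0.119919 + 0.008336 + 0.057184 + 0.005939 + 0.003285 + 0.000545 = 0.195250
Σp_1ᵢ² = 0.0086² + 0.2672² + 0.2845² + 0.2931² + 0.0259² + 0.1121² + 0.0086² = 0.000074 + 0.071396 + 0.080940 + 0.085908 + 0.000671 + 0.012566 + 0.000074 = 0.251629
Σp_2ᵢ² = 0.0049² + 0.4488² + 0.0293² + 0.1951² + 0.2293² + 0.0293² + 0.0634² = 0.000024 + 0.201421 + 0.000858 + 0.038064 + 0.052578 + 0.000858 + 0.004020 = 0.297823
O = 0.195250 / √(0.251629 × 0.297823) = 0.195250 / 0.2737534 = 0.7132

0.71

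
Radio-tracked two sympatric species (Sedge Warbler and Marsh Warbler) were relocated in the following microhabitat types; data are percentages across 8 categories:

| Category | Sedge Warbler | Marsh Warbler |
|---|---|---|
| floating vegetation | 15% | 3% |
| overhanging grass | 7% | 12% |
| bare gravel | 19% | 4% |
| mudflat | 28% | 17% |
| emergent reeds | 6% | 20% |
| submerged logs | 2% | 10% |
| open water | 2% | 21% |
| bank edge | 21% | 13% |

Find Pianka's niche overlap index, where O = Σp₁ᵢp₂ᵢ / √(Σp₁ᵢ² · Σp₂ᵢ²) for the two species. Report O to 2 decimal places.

0.66

Convert percentages to proportions (divide by 100).
Σ p₁ᵢp₂ᵢ = 0.0045 + 0.0084 + 0.0076 + 0.0476 + 0.0120 + 0.0020 + 0.0042 + 0.0273 = 0.1136
Σp_1ᵢ² = 0.15² + 0.07² + 0.19² + 0.28² + 0.06² + 0.02² + 0.02² + 0.21² = 0.0225 + 0.0049 + 0.0361 + 0.0784 + 0.0036 + 0.0004 + 0.0004 + 0.0441 = 0.1904
Σp_2ᵢ² = 0.03² + 0.12² + 0.04² + 0.17² + 0.20² + 0.10² + 0.21² + 0.13² = 0.0009 + 0.0144 + 0.0016 + 0.0289 + 0.0400 + 0.0100 + 0.0441 + 0.0169 = 0.1568
O = 0.1136 / √(0.1904 × 0.1568) = 0.1136 / 0.17279 = 0.6574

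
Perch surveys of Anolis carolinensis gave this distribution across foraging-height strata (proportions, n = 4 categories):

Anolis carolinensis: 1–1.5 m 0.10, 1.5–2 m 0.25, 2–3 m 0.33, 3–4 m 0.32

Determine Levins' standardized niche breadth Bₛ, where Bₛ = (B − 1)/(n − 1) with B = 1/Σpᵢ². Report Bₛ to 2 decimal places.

Σpᵢ² = 0.10² + 0.25² + 0.33² + 0.32² = 0.0100 + 0.0625 + 0.1089 + 0.1024 = 0.2838
B = 1 / 0.2838 = 3.5236
Bₛ = (B − 1)/(n − 1) = (3.5236 − 1)/(4 − 1) = 2.5236/3 = 0.8412

0.84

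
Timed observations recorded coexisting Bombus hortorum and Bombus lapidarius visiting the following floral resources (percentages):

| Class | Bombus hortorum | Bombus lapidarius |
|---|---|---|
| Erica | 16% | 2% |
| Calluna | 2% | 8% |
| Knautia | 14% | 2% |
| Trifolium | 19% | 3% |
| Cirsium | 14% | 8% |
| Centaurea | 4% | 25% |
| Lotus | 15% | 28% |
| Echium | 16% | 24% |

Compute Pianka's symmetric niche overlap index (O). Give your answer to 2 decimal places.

0.64

Convert percentages to proportions (divide by 100).
Σ p₁ᵢp₂ᵢ = 0.0032 + 0.0016 + 0.0028 + 0.0057 + 0.0112 + 0.0100 + 0.0420 + 0.0384 = 0.1149
Σp_1ᵢ² = 0.16² + 0.02² + 0.14² + 0.19² + 0.14² + 0.04² + 0.15² + 0.16² = 0.0256 + 0.0004 + 0.0196 + 0.0361 + 0.0196 + 0.0016 + 0.0225 + 0.0256 = 0.1510
Σp_2ᵢ² = 0.02² + 0.08² + 0.02² + 0.03² + 0.08² + 0.25² + 0.28² + 0.24² = 0.0004 + 0.0064 + 0.0004 + 0.0009 + 0.0064 + 0.0625 + 0.0784 + 0.0576 = 0.2130
O = 0.1149 / √(0.1510 × 0.2130) = 0.1149 / 0.17934 = 0.6407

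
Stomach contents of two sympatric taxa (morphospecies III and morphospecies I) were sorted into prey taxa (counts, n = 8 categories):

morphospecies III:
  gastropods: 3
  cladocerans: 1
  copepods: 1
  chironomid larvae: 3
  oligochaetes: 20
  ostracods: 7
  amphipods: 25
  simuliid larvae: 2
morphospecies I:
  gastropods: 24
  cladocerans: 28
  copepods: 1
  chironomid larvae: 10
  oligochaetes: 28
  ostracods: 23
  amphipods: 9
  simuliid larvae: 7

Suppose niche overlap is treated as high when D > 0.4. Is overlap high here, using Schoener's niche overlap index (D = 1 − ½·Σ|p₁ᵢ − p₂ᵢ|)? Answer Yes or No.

Yes

Proportions for morphospecies III (n=62): 3/62=0.0484, 1/62=0.0161, 1/62=0.0161, 3/62=0.0484, 20/62=0.3226, 7/62=0.1129, 25/62=0.4032, 2/62=0.0323
Proportions for morphospecies I (n=130): 24/130=0.1846, 28/130=0.2154, 1/130=0.0077, 10/130=0.0769, 28/130=0.2154, 23/130=0.1769, 9/130=0.0692, 7/130=0.0538
Σ|p₁ᵢ − p₂ᵢ| = 0.1362 + 0.1993 + 0.0084 + 0.0285 + 0.1072 + 0.0640 + 0.3340 + 0.0215 = 0.8991
D = 1 − ½ × 0.8991 = 1 − 0.44955 = 0.55045
D = 0.55045 > 0.4 → Yes.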